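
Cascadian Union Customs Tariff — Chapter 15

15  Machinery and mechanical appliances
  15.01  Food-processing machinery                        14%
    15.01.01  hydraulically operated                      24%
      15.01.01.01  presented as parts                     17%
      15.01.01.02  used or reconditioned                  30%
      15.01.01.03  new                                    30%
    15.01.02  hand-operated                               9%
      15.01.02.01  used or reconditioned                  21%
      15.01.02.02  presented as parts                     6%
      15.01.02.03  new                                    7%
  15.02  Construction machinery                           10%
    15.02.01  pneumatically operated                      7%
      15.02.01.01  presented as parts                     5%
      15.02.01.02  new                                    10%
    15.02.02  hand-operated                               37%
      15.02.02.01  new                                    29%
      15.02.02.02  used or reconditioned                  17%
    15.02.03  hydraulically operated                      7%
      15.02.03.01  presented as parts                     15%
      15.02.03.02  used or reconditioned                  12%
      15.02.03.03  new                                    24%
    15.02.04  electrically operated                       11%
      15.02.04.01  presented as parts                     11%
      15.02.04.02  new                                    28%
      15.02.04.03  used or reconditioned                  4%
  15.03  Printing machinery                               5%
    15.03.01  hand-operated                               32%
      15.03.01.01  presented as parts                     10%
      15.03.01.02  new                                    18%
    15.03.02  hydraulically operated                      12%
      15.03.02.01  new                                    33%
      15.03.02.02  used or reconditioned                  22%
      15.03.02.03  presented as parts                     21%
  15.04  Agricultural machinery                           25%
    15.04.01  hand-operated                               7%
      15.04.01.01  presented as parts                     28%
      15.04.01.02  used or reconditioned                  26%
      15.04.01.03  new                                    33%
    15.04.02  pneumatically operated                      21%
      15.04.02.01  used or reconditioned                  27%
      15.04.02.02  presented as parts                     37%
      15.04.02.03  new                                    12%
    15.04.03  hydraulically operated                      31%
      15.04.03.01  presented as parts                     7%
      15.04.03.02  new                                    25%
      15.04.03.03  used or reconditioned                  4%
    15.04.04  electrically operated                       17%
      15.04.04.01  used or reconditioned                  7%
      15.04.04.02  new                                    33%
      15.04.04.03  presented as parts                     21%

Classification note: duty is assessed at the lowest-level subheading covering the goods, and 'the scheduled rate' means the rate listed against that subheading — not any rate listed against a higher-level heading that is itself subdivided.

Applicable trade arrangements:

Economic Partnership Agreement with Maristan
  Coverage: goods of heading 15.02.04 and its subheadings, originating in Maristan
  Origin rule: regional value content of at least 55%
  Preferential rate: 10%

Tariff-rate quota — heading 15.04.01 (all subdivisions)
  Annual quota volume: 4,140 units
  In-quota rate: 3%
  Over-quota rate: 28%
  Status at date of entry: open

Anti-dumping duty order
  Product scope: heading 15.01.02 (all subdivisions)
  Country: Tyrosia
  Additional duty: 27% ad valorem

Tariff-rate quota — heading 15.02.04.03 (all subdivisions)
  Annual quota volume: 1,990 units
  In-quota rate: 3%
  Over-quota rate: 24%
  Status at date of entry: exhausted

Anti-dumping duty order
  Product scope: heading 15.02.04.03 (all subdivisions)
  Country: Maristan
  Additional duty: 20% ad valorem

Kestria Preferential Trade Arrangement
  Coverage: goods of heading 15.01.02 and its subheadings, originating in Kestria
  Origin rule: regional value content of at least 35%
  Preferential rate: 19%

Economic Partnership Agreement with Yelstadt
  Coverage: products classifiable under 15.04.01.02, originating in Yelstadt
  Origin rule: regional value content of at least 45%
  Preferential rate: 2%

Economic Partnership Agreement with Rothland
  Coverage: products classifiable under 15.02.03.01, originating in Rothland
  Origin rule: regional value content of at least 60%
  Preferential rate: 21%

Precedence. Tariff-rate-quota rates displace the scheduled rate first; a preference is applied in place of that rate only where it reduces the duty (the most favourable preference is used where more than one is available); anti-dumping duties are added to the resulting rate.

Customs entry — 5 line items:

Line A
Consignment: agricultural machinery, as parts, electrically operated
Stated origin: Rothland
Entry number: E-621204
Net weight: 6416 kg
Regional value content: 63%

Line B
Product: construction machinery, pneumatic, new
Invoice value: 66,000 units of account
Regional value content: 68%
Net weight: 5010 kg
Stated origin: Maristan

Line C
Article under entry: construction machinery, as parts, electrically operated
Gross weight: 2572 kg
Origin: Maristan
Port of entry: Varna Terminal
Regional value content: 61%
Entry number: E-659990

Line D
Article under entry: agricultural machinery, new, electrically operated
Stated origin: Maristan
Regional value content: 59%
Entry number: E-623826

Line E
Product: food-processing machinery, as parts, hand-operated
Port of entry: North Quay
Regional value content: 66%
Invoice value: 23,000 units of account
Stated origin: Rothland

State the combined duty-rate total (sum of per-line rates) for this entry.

80%

Line A: agricultural → 15.04; electrically operated → 15.04.04; as parts → 15.04.04.03. Scheduled 21%. Rothland agreement on 15.02.03.01: 15.04.04.03 not covered. → 21%.
Line B: construction → 15.02; pneumatic → 15.02.01; new → 15.02.01.02. Scheduled 10%. Maristan agreement on 15.02.04: 15.02.01.02 not covered. → 10%.
Line C: construction → 15.02; electrically operated → 15.02.04; as parts → 15.02.04.01. Scheduled 11%. Maristan agreement on 15.02.04: RVC ≥ 55% → 10% available; preferential 10%. → 10%.
Line D: agricultural → 15.04; electrically operated → 15.04.04; new → 15.04.04.02. Scheduled 33%. Maristan agreement on 15.02.04: 15.04.04.02 not covered. → 33%.
Line E: food-processing → 15.01; hand-operated → 15.01.02; as parts → 15.01.02.02. Scheduled 6%. Rothland agreement on 15.02.03.01: 15.01.02.02 not covered. → 6%.
Sum: 21% + 10% + 10% + 33% + 6% = 80%.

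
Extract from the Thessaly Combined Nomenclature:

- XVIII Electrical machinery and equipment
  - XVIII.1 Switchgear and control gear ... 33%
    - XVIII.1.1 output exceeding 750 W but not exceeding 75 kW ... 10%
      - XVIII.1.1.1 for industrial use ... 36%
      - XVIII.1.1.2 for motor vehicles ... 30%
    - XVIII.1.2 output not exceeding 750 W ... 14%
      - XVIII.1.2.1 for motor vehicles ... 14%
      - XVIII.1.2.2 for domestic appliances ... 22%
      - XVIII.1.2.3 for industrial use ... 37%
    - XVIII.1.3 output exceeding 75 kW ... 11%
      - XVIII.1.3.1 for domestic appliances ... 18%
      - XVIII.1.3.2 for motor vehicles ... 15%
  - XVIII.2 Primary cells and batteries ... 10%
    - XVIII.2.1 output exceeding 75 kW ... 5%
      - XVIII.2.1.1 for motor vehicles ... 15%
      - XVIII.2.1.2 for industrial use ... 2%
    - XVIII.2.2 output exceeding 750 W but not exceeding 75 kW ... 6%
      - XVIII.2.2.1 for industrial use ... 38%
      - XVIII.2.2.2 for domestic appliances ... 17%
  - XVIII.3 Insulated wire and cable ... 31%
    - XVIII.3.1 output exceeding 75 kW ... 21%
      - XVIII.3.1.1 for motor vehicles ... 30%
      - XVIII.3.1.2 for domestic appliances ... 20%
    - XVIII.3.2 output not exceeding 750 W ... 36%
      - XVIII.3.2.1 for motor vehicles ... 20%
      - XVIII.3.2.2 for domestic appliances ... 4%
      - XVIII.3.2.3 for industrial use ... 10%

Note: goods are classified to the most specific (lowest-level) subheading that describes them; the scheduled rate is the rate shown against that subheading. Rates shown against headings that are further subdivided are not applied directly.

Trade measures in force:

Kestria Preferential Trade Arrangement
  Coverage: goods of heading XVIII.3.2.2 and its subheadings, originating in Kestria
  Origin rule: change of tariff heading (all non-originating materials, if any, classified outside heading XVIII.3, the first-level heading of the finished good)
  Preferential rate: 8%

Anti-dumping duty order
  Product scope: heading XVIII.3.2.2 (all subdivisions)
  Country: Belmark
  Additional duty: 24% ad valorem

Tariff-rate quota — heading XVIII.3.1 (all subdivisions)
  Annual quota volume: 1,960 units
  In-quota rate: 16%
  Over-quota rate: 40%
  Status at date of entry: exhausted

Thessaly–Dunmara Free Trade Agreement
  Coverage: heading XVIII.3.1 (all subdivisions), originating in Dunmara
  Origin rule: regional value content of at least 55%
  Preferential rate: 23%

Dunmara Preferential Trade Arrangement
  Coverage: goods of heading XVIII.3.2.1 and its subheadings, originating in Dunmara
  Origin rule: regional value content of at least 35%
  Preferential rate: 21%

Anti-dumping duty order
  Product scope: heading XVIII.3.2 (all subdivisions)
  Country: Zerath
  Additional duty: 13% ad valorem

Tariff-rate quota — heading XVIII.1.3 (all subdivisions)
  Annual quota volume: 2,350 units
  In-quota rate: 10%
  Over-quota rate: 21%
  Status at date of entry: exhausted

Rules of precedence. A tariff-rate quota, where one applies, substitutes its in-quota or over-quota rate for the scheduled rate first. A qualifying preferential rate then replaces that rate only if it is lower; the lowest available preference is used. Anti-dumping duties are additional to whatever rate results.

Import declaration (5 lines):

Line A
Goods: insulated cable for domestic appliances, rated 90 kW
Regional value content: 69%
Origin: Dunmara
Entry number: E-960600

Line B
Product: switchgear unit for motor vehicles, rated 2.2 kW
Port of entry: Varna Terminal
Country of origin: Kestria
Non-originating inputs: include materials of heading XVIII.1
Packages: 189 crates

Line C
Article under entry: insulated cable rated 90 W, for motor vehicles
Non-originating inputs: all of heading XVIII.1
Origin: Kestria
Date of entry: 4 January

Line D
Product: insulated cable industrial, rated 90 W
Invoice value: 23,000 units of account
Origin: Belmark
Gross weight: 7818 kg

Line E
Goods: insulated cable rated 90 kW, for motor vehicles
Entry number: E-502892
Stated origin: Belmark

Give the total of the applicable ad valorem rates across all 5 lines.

Line A: insulated cable → XVIII.3; rated 90 kW → XVIII.3.1; for domestic appliances → XVIII.3.1.2. Scheduled 20%. quota on XVIII.3.1 exhausted → over-quota 40%; Dunmara agreement on XVIII.3.1: RVC ≥ 55% → 23% available; Dunmara agreement on XVIII.3.2.1: XVIII.3.1.2 not covered; preferential 23%. → 23%.
Line B: switchgear unit → XVIII.1; rated 2.2 kW → XVIII.1.1; for motor vehicles → XVIII.1.1.2. Scheduled 30%. Kestria agreement on XVIII.3.2.2: XVIII.1.1.2 not covered. → 30%.
Line C: insulated cable → XVIII.3; rated 90 W → XVIII.3.2; for motor vehicles → XVIII.3.2.1. Scheduled 20%. Kestria agreement on XVIII.3.2.2: XVIII.3.2.1 not covered. → 20%.
Line D: insulated cable → XVIII.3; rated 90 W → XVIII.3.2; industrial → XVIII.3.2.3. Scheduled 10%. No special measure applies. → 10%.
Line E: insulated cable → XVIII.3; rated 90 kW → XVIII.3.1; for motor vehicles → XVIII.3.1.1. Scheduled 30%. quota on XVIII.3.1 exhausted → over-quota 40%. → 40%.
Sum: 23% + 30% + 20% + 10% + 40% = 123%.

123%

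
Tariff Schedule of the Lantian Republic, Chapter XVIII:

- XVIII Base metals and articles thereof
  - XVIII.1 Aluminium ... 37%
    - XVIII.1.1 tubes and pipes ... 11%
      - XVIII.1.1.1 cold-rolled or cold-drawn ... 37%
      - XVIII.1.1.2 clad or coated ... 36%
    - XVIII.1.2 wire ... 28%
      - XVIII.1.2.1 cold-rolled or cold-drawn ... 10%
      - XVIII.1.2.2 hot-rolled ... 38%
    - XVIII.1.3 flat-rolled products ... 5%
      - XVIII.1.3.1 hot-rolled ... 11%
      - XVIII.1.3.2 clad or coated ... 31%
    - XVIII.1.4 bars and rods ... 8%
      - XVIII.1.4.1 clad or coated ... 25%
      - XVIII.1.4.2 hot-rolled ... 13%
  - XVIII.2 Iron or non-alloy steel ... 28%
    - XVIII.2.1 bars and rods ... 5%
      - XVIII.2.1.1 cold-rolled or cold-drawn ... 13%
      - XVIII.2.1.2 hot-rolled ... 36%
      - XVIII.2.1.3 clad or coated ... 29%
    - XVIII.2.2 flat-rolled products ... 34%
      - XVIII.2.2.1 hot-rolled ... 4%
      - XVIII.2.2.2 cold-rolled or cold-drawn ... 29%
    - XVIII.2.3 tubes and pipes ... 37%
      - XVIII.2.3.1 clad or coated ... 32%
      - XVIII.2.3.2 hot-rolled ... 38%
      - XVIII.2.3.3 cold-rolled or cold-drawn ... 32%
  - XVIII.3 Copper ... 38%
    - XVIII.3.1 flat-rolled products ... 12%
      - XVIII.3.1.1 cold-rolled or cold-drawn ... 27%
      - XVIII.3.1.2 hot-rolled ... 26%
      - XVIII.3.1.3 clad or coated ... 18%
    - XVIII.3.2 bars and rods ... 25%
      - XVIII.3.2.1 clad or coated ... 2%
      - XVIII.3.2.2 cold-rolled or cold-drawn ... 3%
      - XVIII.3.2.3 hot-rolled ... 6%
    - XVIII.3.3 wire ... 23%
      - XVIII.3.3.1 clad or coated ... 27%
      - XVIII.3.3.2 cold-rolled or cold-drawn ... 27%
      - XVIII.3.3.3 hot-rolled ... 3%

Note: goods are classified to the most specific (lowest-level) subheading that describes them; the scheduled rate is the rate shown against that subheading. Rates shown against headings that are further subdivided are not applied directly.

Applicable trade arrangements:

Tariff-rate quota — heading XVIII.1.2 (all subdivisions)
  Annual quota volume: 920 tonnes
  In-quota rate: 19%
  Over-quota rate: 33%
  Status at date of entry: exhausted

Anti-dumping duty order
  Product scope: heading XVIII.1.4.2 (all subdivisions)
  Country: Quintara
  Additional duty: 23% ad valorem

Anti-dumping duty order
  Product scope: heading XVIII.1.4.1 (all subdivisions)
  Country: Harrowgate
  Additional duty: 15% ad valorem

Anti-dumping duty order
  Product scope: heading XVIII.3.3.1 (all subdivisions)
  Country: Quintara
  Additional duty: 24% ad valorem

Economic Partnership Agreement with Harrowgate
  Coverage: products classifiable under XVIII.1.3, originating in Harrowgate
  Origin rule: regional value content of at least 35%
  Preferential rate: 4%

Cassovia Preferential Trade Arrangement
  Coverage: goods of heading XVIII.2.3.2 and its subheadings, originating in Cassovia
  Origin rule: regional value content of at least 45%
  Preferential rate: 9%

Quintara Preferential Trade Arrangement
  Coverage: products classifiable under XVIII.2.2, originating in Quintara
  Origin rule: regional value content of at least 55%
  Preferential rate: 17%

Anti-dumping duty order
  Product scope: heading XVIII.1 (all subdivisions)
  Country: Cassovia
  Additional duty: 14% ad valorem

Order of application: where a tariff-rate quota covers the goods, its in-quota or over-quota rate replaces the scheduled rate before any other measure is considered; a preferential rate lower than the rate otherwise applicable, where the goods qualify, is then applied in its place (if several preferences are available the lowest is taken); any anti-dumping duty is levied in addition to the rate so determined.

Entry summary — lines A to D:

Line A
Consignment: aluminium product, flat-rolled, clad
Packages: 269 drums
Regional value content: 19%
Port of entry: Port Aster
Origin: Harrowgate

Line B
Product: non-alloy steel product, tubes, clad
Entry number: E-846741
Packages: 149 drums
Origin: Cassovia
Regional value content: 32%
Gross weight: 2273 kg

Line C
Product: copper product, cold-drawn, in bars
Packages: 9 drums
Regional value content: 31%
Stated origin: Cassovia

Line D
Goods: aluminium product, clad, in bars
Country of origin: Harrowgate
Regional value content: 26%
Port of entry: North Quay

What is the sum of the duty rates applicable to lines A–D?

106%

Line A: aluminium → XVIII.1; flat-rolled → XVIII.1.3; clad → XVIII.1.3.2. Scheduled 31%. Harrowgate agreement on XVIII.1.3: RVC < 35%. → 31%.
Line B: non-alloy steel → XVIII.2; tubes → XVIII.2.3; clad → XVIII.2.3.1. Scheduled 32%. Cassovia agreement on XVIII.2.3.2: XVIII.2.3.1 not covered. → 32%.
Line C: copper → XVIII.3; in bars → XVIII.3.2; cold-drawn → XVIII.3.2.2. Scheduled 3%. Cassovia agreement on XVIII.2.3.2: XVIII.3.2.2 not covered. → 3%.
Line D: aluminium → XVIII.1; in bars → XVIII.1.4; clad → XVIII.1.4.1. Scheduled 25%. Harrowgate agreement on XVIII.1.3: XVIII.1.4.1 not covered; anti-dumping (Harrowgate, XVIII.1.4.1): +15%; total 25% + 15% = 40%. → 40%.
Sum: 31% + 32% + 3% + 40% = 106%.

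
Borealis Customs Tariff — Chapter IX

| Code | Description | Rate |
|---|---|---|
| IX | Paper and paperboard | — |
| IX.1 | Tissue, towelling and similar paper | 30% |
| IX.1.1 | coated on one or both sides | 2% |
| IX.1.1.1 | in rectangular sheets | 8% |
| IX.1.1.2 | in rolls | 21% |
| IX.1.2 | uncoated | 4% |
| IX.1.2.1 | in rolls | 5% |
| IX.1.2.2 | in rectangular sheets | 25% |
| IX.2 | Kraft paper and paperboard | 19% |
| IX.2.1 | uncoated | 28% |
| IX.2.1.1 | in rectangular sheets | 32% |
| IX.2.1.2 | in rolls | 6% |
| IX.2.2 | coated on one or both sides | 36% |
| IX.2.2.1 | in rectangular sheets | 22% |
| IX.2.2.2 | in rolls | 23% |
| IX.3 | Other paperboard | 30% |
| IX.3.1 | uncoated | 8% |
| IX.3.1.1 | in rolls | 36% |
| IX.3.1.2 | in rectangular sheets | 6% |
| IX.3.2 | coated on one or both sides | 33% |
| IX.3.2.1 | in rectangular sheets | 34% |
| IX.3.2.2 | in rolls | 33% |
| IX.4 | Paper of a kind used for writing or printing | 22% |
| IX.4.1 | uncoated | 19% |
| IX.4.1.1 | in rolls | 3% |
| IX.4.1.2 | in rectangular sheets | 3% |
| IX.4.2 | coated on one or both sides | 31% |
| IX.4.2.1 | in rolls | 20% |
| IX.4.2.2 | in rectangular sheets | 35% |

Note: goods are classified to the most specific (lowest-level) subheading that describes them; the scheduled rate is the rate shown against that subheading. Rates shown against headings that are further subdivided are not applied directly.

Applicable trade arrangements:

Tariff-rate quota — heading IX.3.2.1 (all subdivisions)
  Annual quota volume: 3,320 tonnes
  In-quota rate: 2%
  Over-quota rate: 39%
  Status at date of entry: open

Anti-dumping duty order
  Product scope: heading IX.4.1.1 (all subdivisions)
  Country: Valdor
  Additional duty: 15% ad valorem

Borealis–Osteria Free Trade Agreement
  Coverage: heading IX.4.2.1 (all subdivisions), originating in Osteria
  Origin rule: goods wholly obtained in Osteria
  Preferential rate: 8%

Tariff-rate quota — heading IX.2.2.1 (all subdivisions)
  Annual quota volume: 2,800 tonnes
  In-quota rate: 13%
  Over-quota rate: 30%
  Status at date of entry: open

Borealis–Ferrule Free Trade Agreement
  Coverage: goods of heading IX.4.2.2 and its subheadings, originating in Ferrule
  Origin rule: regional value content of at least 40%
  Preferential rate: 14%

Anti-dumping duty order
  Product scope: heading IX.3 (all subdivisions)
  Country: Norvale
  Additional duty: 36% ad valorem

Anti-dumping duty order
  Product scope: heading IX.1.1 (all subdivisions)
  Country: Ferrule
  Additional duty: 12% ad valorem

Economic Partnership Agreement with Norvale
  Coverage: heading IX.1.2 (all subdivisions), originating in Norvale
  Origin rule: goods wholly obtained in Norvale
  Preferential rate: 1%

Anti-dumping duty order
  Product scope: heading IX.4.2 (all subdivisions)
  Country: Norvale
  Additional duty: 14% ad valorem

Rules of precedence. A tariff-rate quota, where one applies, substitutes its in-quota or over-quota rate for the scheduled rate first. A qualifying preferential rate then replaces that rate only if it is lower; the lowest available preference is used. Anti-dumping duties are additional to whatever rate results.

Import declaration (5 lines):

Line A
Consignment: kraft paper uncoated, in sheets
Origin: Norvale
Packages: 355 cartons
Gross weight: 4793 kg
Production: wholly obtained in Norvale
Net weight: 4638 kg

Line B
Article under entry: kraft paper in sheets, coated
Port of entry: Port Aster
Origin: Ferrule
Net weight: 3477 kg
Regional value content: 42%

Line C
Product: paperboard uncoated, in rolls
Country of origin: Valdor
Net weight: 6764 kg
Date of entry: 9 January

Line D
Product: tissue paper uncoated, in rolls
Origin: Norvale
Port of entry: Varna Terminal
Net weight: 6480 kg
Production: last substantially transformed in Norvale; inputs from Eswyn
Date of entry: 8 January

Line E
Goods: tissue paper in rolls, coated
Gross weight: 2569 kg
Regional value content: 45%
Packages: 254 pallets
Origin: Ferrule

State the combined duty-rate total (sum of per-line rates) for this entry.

Line A: kraft paper → IX.2; uncoated → IX.2.1; in sheets → IX.2.1.1. Scheduled 32%. Norvale agreement on IX.1.2: IX.2.1.1 not covered. → 32%.
Line B: kraft paper → IX.2; coated → IX.2.2; in sheets → IX.2.2.1. Scheduled 22%. quota on IX.2.2.1 open → in-quota 13%; Ferrule agreement on IX.4.2.2: IX.2.2.1 not covered. → 13%.
Line C: paperboard → IX.3; uncoated → IX.3.1; in rolls → IX.3.1.1. Scheduled 36%. No special measure applies. → 36%.
Line D: tissue paper → IX.1; uncoated → IX.1.2; in rolls → IX.1.2.1. Scheduled 5%. Norvale agreement on IX.1.2: not wholly obtained. → 5%.
Line E: tissue paper → IX.1; coated → IX.1.1; in rolls → IX.1.1.2. Scheduled 21%. Ferrule agreement on IX.4.2.2: IX.1.1.2 not covered; anti-dumping (Ferrule, IX.1.1): +12%; total 21% + 12% = 33%. → 33%.
Sum: 32% + 13% + 36% + 5% + 33% = 119%.

119%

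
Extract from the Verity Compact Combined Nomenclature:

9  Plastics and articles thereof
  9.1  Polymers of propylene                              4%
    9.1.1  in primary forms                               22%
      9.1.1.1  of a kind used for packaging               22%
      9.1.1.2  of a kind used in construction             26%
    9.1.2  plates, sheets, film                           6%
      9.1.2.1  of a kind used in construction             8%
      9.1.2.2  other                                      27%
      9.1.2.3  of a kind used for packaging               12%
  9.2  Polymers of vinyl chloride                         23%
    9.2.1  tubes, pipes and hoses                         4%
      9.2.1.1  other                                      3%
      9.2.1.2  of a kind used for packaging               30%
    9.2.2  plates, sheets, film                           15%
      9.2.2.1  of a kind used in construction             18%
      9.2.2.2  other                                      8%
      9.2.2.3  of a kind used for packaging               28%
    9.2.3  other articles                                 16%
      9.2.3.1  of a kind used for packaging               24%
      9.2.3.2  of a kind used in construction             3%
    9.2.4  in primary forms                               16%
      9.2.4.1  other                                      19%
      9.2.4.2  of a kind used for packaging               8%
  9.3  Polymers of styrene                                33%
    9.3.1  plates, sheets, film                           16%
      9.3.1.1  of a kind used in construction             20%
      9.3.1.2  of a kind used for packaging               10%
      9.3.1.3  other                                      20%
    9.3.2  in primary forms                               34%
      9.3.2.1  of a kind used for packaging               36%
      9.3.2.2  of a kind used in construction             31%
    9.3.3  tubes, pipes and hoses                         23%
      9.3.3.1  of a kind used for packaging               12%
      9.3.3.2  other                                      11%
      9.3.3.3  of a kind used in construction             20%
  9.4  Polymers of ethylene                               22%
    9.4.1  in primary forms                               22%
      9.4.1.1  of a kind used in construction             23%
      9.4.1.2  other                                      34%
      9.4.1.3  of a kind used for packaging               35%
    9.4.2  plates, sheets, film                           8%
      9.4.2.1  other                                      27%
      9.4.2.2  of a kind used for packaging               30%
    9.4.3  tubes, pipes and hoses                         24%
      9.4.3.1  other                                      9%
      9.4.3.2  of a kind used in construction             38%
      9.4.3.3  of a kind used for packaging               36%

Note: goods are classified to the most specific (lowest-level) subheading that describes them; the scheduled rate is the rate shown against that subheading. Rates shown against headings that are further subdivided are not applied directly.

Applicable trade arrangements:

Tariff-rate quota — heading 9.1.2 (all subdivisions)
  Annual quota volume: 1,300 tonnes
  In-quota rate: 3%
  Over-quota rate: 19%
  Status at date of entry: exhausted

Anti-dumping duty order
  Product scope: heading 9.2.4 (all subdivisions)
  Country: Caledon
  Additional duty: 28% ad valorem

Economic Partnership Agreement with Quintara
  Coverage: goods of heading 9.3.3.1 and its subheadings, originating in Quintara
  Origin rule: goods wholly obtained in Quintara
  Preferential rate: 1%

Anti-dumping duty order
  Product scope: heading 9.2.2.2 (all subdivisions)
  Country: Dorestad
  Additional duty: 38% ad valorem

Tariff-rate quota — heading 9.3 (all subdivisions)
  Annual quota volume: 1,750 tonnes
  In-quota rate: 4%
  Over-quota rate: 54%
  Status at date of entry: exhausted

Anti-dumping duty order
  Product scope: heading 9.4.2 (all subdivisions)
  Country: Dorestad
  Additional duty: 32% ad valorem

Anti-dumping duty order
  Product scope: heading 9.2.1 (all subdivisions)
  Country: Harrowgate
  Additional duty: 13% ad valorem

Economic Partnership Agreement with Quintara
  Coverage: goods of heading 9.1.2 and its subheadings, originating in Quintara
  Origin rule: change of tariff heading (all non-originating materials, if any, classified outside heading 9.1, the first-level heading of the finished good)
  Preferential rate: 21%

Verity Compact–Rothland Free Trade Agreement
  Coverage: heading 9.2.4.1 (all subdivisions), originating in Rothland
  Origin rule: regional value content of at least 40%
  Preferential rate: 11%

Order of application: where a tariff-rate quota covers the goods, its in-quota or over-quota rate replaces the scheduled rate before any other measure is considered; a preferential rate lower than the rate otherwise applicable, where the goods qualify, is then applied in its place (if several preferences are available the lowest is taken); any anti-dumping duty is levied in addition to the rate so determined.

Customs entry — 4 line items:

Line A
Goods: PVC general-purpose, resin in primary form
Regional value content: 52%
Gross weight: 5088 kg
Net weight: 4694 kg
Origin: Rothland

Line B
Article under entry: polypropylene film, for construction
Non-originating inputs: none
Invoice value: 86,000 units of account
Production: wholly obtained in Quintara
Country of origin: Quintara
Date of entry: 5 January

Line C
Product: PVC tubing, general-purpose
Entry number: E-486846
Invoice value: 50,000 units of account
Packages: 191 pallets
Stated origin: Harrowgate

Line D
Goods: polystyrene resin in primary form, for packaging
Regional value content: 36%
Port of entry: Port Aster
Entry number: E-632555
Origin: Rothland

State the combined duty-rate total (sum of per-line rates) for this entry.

Line A: PVC → 9.2; resin in primary form → 9.2.4; general-purpose → 9.2.4.1. Scheduled 19%. Rothland agreement on 9.2.4.1: RVC ≥ 40% → 11% available; preferential 11%. → 11%.
Line B: polypropylene → 9.1; film → 9.1.2; for construction → 9.1.2.1. Scheduled 8%. quota on 9.1.2 exhausted → over-quota 19%; Quintara agreement on 9.3.3.1: 9.1.2.1 not covered; Quintara agreement on 9.1.2: CTH met → 21% available; preference 21% not lower than 19% → no reduction. → 19%.
Line C: PVC → 9.2; tubing → 9.2.1; general-purpose → 9.2.1.1. Scheduled 3%. anti-dumping (Harrowgate, 9.2.1): +13%; total 3% + 13% = 16%. → 16%.
Line D: polystyrene → 9.3; resin in primary form → 9.3.2; for packaging → 9.3.2.1. Scheduled 36%. quota on 9.3 exhausted → over-quota 54%; Rothland agreement on 9.2.4.1: 9.3.2.1 not covered. → 54%.
Sum: 11% + 19% + 16% + 54% = 100%.

100%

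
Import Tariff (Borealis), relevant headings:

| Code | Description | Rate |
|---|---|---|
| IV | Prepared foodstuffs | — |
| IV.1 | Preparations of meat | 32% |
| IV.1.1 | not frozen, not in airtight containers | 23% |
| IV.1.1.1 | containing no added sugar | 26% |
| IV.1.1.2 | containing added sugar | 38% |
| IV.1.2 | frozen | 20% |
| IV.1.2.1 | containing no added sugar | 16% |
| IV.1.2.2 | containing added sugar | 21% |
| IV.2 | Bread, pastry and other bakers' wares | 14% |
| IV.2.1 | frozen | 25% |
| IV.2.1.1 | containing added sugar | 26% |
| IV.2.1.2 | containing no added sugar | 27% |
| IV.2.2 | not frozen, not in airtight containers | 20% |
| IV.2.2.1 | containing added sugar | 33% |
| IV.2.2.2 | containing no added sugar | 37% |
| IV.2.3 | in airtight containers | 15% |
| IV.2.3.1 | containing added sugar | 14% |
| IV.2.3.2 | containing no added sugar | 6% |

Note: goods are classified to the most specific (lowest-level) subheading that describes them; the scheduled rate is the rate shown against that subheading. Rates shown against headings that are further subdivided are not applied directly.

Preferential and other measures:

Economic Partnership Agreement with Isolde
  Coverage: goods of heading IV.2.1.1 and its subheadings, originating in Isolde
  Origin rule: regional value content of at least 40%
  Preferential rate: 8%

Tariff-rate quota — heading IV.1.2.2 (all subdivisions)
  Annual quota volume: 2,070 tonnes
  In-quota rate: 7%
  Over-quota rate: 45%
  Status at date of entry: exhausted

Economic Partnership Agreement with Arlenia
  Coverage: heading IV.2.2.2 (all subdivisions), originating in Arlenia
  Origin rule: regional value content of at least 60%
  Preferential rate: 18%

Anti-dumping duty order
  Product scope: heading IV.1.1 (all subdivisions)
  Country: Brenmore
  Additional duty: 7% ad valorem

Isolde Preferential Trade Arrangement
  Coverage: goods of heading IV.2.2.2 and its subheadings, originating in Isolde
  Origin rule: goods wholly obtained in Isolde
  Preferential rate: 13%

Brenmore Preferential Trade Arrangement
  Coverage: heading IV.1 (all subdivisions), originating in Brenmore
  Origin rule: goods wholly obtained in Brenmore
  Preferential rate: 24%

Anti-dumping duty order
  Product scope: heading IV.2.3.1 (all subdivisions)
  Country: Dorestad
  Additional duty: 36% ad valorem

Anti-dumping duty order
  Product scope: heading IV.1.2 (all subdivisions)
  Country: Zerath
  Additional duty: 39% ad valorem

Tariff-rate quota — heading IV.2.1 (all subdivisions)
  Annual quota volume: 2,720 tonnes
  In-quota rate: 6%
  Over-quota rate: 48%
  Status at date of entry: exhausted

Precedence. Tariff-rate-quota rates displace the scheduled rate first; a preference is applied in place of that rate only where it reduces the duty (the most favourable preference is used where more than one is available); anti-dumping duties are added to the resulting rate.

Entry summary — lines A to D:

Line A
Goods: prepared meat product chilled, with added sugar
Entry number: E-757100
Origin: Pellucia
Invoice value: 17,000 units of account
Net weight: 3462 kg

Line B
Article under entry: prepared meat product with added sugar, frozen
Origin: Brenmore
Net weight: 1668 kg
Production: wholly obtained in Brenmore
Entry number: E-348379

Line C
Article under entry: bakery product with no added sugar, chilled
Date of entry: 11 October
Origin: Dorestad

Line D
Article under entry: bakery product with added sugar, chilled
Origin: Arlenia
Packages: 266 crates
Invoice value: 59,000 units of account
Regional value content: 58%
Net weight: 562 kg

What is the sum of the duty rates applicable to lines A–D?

132%

Line A: prepared meat product → IV.1; chilled → IV.1.1; with added sugar → IV.1.1.2. Scheduled 38%. No special measure applies. → 38%.
Line B: prepared meat product → IV.1; frozen → IV.1.2; with added sugar → IV.1.2.2. Scheduled 21%. quota on IV.1.2.2 exhausted → over-quota 45%; Brenmore agreement on IV.1: wholly obtained → 24% available; preferential 24%. → 24%.
Line C: bakery product → IV.2; chilled → IV.2.2; with no added sugar → IV.2.2.2. Scheduled 37%. No special measure applies. → 37%.
Line D: bakery product → IV.2; chilled → IV.2.2; with added sugar → IV.2.2.1. Scheduled 33%. Arlenia agreement on IV.2.2.2: IV.2.2.1 not covered. → 33%.
Sum: 38% + 24% + 37% + 33% = 132%.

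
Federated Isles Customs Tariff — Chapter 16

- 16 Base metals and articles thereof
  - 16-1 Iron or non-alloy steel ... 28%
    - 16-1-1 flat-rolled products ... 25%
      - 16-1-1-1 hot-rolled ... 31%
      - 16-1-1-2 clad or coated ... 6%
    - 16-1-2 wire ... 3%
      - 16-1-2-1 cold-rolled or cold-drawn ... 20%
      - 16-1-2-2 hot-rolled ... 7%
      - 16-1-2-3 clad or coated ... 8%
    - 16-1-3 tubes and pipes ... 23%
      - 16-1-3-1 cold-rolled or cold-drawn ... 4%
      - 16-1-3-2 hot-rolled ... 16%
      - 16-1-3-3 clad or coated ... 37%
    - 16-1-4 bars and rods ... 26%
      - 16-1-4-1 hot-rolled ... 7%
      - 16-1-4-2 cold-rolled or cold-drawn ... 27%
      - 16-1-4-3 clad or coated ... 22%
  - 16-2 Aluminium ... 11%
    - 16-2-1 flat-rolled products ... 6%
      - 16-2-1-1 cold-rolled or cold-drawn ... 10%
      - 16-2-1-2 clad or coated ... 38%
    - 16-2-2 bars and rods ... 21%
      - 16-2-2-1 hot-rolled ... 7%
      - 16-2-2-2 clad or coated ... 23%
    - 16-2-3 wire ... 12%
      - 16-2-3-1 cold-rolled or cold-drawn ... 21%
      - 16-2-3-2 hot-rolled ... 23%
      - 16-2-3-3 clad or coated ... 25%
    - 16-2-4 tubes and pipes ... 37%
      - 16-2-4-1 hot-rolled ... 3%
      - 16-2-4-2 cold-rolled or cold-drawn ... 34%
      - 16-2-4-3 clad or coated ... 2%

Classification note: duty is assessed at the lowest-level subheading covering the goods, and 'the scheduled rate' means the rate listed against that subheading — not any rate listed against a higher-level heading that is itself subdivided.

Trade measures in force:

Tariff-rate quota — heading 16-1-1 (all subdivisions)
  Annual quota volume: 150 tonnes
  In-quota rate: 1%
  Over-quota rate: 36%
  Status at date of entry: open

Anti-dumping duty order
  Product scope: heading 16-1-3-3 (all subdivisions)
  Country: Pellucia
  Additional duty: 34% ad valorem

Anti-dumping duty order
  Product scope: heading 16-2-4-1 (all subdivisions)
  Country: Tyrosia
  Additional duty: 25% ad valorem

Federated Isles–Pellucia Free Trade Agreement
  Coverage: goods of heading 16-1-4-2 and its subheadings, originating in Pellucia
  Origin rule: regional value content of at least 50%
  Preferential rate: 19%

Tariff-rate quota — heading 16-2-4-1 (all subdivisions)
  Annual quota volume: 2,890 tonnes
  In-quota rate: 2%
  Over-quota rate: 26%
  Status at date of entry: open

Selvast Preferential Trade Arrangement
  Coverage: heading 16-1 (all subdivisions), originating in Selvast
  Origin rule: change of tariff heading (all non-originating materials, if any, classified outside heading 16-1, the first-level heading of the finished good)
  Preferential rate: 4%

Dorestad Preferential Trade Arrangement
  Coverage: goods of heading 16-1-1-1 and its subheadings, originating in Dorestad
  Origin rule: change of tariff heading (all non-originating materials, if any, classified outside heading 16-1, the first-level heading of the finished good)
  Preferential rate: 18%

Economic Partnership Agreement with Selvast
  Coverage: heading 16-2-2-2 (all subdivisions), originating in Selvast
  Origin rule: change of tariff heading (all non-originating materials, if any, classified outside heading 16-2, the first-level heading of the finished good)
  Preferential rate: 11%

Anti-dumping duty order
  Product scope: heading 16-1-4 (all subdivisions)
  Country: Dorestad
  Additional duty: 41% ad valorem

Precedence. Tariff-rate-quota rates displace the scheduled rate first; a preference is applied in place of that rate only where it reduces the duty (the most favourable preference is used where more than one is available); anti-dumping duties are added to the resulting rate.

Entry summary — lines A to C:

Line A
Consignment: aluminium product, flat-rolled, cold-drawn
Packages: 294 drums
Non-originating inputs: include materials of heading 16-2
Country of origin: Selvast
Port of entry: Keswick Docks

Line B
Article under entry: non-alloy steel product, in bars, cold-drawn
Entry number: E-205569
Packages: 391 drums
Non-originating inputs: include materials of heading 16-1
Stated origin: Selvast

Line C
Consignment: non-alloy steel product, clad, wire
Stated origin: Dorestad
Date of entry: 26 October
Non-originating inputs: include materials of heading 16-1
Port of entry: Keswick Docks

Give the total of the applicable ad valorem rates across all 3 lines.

Line A: aluminium → 16-2; flat-rolled → 16-2-1; cold-drawn → 16-2-1-1. Scheduled 10%. Selvast agreement on 16-1: 16-2-1-1 not covered; Selvast agreement on 16-2-2-2: 16-2-1-1 not covered. → 10%.
Line B: non-alloy steel → 16-1; in bars → 16-1-4; cold-drawn → 16-1-4-2. Scheduled 27%. Selvast agreement on 16-1: CTH not met; Selvast agreement on 16-2-2-2: 16-1-4-2 not covered. → 27%.
Line C: non-alloy steel → 16-1; wire → 16-1-2; clad → 16-1-2-3. Scheduled 8%. Dorestad agreement on 16-1-1-1: 16-1-2-3 not covered. → 8%.
Sum: 10% + 27% + 8% = 45%.

45%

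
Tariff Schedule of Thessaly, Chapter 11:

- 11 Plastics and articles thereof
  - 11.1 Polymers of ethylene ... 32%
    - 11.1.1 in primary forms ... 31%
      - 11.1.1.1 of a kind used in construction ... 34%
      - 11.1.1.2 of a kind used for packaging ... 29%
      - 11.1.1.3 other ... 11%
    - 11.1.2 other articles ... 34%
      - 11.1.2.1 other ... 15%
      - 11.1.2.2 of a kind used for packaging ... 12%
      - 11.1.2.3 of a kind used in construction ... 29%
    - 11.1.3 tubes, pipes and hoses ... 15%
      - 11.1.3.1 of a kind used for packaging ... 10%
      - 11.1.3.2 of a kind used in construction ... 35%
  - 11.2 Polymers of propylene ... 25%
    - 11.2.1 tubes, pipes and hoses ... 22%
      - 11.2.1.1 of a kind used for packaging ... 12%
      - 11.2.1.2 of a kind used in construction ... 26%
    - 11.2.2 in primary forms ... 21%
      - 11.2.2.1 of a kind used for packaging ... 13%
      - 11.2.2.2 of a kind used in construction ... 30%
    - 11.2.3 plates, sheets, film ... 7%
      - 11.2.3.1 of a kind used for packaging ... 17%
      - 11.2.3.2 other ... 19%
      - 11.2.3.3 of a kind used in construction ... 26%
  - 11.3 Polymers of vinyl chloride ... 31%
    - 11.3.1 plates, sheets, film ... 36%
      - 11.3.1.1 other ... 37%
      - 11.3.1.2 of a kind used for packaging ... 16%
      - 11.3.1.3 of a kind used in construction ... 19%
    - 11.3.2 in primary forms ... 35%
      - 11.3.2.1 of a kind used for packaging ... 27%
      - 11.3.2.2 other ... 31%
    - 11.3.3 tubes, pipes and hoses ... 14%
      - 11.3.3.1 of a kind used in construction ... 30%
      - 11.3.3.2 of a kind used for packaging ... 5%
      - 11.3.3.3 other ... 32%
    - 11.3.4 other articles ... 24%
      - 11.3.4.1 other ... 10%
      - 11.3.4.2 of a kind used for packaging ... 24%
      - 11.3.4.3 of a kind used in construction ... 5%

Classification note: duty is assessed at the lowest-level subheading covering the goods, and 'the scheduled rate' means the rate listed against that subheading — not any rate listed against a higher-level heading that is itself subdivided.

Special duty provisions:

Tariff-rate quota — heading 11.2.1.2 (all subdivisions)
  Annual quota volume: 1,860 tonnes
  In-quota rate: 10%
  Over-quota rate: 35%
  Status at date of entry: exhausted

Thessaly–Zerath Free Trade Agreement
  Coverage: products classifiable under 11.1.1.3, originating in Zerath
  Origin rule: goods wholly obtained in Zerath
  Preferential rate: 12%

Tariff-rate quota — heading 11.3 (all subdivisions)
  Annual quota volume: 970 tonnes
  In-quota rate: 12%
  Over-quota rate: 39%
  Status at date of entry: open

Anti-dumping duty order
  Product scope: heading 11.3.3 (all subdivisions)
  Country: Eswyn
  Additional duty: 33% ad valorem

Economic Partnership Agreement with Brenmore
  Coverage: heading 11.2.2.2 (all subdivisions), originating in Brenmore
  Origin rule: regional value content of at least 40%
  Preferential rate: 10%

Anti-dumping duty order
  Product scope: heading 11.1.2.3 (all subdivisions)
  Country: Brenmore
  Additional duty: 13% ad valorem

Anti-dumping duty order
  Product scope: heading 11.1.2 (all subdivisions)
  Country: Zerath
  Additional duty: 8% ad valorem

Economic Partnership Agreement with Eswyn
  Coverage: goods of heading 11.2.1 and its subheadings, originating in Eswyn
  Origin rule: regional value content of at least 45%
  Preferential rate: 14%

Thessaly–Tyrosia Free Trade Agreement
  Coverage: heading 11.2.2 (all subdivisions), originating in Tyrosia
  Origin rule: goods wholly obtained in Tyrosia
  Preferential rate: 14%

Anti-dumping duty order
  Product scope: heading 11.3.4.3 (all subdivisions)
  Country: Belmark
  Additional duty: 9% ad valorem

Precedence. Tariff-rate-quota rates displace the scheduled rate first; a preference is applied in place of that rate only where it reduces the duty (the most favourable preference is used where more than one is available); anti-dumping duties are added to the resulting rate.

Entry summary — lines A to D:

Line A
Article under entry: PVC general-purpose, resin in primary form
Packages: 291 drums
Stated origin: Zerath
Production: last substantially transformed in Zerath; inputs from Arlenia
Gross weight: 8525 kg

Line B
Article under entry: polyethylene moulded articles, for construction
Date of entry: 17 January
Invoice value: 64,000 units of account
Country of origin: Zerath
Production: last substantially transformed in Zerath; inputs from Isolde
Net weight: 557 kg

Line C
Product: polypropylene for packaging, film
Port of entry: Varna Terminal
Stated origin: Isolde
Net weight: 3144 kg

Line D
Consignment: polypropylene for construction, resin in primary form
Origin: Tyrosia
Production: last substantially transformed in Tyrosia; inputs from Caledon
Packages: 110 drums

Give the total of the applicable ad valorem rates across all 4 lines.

Line A: PVC → 11.3; resin in primary form → 11.3.2; general-purpose → 11.3.2.2. Scheduled 31%. quota on 11.3 open → in-quota 12%; Zerath agreement on 11.1.1.3: 11.3.2.2 not covered. → 12%.
Line B: polyethylene → 11.1; moulded articles → 11.1.2; for construction → 11.1.2.3. Scheduled 29%. Zerath agreement on 11.1.1.3: 11.1.2.3 not covered; anti-dumping (Zerath, 11.1.2): +8%; total 29% + 8% = 37%. → 37%.
Line C: polypropylene → 11.2; film → 11.2.3; for packaging → 11.2.3.1. Scheduled 17%. No special measure applies. → 17%.
Line D: polypropylene → 11.2; resin in primary form → 11.2.2; for construction → 11.2.2.2. Scheduled 30%. Tyrosia agreement on 11.2.2: not wholly obtained. → 30%.
Sum: 12% + 37% + 17% + 30% = 96%.

96%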